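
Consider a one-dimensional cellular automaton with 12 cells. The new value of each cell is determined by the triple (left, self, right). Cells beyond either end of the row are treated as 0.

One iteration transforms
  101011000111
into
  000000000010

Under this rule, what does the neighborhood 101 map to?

At position 1 the neighborhood is 101; the next row has 0 there.

0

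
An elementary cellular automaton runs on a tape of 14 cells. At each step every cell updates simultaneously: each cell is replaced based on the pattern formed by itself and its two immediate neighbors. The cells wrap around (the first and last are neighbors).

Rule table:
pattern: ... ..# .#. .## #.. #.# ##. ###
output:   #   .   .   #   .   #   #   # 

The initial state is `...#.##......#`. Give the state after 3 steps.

.#..###.####..
....########.#
.##.#########.

.##.#########.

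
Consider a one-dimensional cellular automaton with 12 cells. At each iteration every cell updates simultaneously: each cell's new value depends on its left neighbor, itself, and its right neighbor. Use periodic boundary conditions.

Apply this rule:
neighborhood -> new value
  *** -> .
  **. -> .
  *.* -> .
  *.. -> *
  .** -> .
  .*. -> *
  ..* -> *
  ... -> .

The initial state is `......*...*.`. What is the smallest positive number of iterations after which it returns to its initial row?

4

iteration 1: .....***.***
iteration 2: *...*.......
iteration 3: **.***.....*
iteration 4: ......*...*.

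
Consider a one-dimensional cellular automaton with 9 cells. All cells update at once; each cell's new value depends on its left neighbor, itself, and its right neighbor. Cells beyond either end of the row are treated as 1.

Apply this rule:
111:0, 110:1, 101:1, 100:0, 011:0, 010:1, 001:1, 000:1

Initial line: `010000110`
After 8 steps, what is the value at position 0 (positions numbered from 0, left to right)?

110111011
011001100
101010101
111111110
000000011
011111100
100000101
101111110
position 0 holds 1

1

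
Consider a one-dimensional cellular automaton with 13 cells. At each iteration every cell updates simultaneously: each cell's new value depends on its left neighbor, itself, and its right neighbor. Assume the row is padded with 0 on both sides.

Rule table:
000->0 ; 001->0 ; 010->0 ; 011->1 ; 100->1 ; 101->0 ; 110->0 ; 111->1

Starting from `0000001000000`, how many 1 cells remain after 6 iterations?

iteration 1: 0000000100000
iteration 2: 0000000010000
iteration 3: 0000000001000
iteration 4: 0000000000100
iteration 5: 0000000000010
iteration 6: 0000000000001
count of 1: 1

1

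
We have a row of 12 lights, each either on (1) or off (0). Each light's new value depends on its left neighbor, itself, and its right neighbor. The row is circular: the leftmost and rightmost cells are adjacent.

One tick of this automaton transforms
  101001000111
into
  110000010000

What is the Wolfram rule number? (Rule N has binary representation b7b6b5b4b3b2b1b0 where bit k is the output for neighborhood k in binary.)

97

position 10: 111 → 0  (bit 7 = 0)
position 0: 110 → 1  (bit 6 = 1)
position 1: 101 → 1  (bit 5 = 1)
position 3: 100 → 0  (bit 4 = 0)
position 9: 011 → 0  (bit 3 = 0)
position 2: 010 → 0  (bit 2 = 0)
position 4: 001 → 0  (bit 1 = 0)
position 7: 000 → 1  (bit 0 = 1)
bits b7..b0 = 01100001 = 97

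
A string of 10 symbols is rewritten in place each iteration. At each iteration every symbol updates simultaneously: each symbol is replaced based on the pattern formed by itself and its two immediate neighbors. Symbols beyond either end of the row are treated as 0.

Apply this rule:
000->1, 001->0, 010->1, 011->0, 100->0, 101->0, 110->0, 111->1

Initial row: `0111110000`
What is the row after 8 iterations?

0011100111
1001000010
1001011010
1001000010  (repeats iteration 2; period 2)
iteration 8: 1001000010

1001000010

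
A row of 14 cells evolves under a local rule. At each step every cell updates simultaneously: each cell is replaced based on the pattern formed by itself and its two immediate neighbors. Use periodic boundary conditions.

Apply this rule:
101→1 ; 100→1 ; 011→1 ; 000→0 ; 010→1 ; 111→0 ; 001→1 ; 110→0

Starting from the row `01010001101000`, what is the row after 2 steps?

step 1: 11111011011100
step 2: 10000110110011

10000110110011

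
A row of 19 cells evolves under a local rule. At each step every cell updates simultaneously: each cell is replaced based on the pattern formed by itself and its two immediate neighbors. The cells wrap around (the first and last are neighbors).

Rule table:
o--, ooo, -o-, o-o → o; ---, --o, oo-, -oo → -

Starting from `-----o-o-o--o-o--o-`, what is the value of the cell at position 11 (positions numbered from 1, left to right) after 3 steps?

o

-----oooooo-oooo-oo
o-----oooo-o-oo-o--
oo-----oo-ooo--ooo-
position 11 holds o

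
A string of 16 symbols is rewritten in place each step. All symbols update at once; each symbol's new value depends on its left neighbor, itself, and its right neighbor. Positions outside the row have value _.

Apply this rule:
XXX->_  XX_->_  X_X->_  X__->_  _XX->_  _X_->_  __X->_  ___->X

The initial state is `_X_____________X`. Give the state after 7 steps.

___XXXXXXXXXXX__
XX_____________X
___XXXXXXXXXXX__  (repeats step 1; period 2)
step 7: ___XXXXXXXXXXX__

___XXXXXXXXXXX__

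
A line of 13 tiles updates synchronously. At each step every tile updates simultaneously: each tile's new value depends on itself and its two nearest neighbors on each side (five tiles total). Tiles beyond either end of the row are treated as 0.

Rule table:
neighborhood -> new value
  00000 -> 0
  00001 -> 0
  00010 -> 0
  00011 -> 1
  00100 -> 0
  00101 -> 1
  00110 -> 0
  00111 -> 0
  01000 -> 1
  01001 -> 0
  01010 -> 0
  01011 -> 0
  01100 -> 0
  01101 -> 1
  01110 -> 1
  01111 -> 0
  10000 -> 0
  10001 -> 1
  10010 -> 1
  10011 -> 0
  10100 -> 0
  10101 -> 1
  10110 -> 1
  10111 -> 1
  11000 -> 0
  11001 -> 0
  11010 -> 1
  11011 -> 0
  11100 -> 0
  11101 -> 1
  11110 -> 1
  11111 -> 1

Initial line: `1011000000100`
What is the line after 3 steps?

1010000000010
1001000000001
0010100000000

0010100000000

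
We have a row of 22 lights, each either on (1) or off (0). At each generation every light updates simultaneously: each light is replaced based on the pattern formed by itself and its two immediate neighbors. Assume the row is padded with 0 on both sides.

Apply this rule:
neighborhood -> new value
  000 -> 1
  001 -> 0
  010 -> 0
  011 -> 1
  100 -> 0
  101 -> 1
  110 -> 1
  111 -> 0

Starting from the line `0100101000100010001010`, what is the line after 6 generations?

1011110100000000011000

0000010010001000100100
1111000000100010000001
1001011110001000111100
0000110010100010100101
1110110001001001000010
1011110100000000011000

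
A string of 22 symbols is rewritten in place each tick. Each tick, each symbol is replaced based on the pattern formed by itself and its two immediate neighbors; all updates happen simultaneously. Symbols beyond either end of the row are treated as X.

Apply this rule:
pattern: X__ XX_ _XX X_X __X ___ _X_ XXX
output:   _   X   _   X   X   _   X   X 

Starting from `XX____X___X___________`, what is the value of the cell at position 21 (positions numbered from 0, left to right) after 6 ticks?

_

XX___XX__XX__________X
XX__X_X_X_X_________X_
XX_XXXXXXXX________XXX
XXX_XXXXXXX_______X_XX
XXXX_XXXXXX______XXX_X
XXXXX_XXXXX_____X_XXX_
position 21 holds _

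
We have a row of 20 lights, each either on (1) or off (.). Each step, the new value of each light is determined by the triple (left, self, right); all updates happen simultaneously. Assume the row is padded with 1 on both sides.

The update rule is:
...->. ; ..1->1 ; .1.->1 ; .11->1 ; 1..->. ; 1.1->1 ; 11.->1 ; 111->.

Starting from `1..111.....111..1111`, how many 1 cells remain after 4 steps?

1.11.1....11.1.11...
111111...11111111..1
.....1..11......1.11
....11.111.....1111.
count of 1: 9

9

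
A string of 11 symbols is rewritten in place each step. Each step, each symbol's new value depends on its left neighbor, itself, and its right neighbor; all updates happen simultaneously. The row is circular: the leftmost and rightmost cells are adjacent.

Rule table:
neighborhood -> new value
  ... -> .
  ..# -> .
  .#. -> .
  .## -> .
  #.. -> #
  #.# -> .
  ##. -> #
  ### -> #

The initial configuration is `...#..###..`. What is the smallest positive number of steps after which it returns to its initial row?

11

....#..###.
.....#..###
#.....#..##
##.....#..#
###.....#..
.###.....#.
..###.....#
#..###.....
.#..###....
..#..###...
...#..###..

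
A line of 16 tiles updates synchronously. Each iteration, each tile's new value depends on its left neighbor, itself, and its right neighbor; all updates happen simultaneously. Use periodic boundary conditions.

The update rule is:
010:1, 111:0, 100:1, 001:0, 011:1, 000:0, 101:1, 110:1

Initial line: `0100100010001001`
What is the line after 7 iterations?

1110110011001101
0011111011101111
1010001110111001
1111001011101101
0001101110111111
1001111011100001
1101001110110001

1101001110110001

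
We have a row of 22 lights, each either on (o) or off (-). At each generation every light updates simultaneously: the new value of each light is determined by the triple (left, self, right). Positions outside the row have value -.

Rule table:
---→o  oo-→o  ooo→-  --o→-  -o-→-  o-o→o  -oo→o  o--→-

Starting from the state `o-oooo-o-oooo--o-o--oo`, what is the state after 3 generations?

-oo--o---o-oo---o--ooo

-oo--oo-oo--o---o---oo
-oo--ooooo----o---o-oo
-oo--o---o-oo---o--ooo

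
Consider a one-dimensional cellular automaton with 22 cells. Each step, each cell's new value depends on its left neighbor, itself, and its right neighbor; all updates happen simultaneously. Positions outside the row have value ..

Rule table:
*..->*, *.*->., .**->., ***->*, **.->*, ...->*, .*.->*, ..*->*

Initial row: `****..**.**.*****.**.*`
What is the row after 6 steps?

.*****.*..*..****..*.*
*.****.******.******.*
*..***..*****..*****.*
***.****.******.****.*
.**..***..*****..***.*
*.***.****.******.**.*

*.***.****.******.**.*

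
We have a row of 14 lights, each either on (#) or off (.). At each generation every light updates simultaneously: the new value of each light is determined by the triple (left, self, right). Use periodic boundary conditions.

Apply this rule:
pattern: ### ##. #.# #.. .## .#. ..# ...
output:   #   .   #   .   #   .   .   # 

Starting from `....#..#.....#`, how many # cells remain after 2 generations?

8

generation 1: .##......###..
generation 2: .#..####.##..#
count of #: 8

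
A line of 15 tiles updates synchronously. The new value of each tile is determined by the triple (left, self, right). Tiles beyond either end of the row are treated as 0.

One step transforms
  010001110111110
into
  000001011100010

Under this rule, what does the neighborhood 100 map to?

At position 2 the neighborhood is 100; the next row has 0 there.

0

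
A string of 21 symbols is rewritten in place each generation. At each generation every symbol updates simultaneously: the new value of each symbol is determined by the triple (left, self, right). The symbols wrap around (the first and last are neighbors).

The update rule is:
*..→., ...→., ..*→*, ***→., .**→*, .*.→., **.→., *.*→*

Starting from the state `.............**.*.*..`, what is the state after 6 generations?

.......**.*.*........

............**.*.*...
...........**.*.*....
..........**.*.*.....
.........**.*.*......
........**.*.*.......
.......**.*.*........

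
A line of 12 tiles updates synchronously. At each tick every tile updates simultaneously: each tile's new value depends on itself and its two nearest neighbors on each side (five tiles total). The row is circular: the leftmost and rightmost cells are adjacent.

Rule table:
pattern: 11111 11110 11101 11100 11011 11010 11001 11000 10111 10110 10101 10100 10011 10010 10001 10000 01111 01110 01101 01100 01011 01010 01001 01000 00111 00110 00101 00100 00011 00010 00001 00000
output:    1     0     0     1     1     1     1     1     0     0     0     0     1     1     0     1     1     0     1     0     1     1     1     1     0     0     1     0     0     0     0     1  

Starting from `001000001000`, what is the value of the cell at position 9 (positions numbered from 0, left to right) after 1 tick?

000111000111
position 9 holds 1

1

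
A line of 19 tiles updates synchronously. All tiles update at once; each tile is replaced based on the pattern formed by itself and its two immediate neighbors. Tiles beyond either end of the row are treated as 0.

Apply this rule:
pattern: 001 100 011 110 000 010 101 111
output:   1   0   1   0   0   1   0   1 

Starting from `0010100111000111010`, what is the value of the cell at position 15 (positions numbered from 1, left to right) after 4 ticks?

1

0110101110001110010
1100101100011100110
1001101000111001100
1011001001110011000
position 15 holds 1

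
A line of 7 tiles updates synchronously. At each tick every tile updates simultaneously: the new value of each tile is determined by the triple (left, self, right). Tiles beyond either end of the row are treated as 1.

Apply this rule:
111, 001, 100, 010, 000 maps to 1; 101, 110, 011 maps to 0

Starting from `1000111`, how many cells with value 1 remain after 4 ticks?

5

0111011
0010001
1111110
1111100
count of 1: 5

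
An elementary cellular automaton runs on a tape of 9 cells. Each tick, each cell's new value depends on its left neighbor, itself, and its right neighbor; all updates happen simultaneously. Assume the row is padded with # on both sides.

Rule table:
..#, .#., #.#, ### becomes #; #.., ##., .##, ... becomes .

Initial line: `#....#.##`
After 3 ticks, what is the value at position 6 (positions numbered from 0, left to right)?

....###.#
...#.#.#.
..#######
position 6 holds #

#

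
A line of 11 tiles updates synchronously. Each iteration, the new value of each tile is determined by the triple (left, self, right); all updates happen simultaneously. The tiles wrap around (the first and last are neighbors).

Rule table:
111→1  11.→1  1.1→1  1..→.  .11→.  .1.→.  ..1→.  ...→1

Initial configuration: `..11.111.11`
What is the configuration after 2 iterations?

.1..11.111.

iteration 1: ...11.111.1
iteration 2: .1..11.111.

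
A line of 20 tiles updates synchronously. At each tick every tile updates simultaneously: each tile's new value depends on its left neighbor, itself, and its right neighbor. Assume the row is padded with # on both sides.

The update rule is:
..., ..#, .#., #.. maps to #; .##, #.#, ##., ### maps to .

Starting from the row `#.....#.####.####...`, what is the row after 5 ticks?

#######..........###

.######..........###
.......##########...
#######..........###
.......##########...  (repeats tick 2; period 2)
tick 5: #######..........###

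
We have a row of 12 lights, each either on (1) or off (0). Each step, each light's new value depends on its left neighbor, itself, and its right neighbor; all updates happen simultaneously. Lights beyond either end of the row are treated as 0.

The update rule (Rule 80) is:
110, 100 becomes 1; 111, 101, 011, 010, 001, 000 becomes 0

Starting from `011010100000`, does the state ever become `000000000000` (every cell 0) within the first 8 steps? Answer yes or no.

001000010000
000100001000
000010000100
000001000010
000000100001
000000010000
000000001000
000000000100
step 8 is 000000000100, still not uniform 0

no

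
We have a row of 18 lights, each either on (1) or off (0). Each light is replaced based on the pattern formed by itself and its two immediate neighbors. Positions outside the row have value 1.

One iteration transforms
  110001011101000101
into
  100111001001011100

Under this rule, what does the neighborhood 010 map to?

1

At position 5 the neighborhood is 010; the next row has 1 there.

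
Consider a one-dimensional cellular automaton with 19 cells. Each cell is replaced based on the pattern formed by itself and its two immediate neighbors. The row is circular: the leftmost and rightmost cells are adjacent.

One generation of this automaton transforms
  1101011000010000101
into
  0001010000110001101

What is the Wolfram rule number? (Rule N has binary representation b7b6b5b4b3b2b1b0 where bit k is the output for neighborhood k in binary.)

position 0: 111 → 0  (bit 7 = 0)
position 1: 110 → 0  (bit 6 = 0)
position 2: 101 → 0  (bit 5 = 0)
position 7: 100 → 0  (bit 4 = 0)
position 5: 011 → 1  (bit 3 = 1)
position 3: 010 → 1  (bit 2 = 1)
position 10: 001 → 1  (bit 1 = 1)
position 8: 000 → 0  (bit 0 = 0)
bits b7..b0 = 00001110 = 14

14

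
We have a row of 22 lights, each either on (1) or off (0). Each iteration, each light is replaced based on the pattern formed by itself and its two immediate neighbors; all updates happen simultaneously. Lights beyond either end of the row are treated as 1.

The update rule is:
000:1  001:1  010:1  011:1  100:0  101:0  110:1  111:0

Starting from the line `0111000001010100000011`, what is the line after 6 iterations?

0101010101010101010110

0101011111010101111110
0101010001010101000010
0101010111010101011110
0101010101010101010010
0101010101010101010110
0101010101010101010110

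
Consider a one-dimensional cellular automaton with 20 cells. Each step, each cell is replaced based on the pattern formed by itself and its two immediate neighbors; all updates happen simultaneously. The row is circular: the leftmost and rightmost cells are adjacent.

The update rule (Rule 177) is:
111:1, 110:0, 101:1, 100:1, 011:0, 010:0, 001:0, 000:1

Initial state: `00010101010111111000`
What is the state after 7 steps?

01010101001010101001

11001010101011110111
10100101010101101011
01010010101010010101
10101001010101001010
01010100101010100101
10101010010101010010
01010101001010101001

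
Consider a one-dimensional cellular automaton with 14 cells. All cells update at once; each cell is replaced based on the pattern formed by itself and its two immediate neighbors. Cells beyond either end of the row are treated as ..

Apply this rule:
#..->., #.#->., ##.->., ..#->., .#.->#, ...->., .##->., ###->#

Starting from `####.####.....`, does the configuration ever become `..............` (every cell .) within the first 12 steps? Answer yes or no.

.##...##......
..............
all cells are . at step 2

yes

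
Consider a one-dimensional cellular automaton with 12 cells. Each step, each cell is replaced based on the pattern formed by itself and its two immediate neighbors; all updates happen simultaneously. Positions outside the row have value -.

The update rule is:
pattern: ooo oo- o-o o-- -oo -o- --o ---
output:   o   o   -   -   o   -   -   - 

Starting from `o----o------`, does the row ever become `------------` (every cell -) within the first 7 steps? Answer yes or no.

yes

step 1: ------------
all cells are - at step 1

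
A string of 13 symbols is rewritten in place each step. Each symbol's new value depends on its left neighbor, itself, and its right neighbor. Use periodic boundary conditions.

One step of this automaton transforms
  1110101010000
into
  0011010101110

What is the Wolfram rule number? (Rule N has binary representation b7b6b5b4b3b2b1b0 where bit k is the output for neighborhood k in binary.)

113

position 1: 111 → 0  (bit 7 = 0)
position 2: 110 → 1  (bit 6 = 1)
position 3: 101 → 1  (bit 5 = 1)
position 9: 100 → 1  (bit 4 = 1)
position 0: 011 → 0  (bit 3 = 0)
position 4: 010 → 0  (bit 2 = 0)
position 12: 001 → 0  (bit 1 = 0)
position 10: 000 → 1  (bit 0 = 1)
bits b7..b0 = 01110001 = 113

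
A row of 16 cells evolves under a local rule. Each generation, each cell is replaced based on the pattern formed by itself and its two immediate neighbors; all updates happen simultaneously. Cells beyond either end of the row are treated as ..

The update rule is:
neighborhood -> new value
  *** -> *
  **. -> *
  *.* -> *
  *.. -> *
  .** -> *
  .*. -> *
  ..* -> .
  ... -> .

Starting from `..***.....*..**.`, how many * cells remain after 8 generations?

generation 1: ..****....**.***
generation 2: ..*****...******
generation 3: ..******..******
generation 4: ..*******.******
generation 5: ..**************
generation 6: ..**************  (fixed point — unchanged through generation 8)
count of *: 14

14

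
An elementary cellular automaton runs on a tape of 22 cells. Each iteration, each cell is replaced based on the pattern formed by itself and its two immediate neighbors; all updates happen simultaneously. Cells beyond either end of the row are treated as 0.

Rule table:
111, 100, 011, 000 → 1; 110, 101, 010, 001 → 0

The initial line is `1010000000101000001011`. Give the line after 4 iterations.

0001111110000111100010
1101111101110111011001
1001111001100110010100
0101110101010101000011

0101110101010101000011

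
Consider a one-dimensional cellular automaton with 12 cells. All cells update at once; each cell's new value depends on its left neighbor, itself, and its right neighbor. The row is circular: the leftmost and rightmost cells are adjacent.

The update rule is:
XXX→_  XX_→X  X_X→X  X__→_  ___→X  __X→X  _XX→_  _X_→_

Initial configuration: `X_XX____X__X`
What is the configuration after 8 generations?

XX_X_XXX__X_
_XX_X__X_X_X
X_XX__X_X_X_
_X_X_X_X_X_X
X_X_X_X_X_X_
_X_X_X_X_X_X  (repeats generation 4; period 2)
generation 8: _X_X_X_X_X_X

_X_X_X_X_X_X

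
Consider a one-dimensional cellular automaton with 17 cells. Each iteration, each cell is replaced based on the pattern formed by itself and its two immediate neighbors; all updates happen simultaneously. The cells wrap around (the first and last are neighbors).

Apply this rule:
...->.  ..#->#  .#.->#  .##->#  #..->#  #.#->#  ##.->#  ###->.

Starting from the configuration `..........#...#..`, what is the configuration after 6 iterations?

iteration 1: .........###.###.
iteration 2: ........##.###.##
iteration 3: #......#####.####
iteration 4: ##....##...###...
iteration 5: ###..####.##.##.#
iteration 6: ..####..#########

..####..#########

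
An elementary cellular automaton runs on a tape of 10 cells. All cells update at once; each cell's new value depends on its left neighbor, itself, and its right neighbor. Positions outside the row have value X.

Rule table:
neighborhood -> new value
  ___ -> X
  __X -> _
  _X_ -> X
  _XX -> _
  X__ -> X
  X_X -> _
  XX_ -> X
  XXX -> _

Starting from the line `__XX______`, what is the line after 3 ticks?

X__XXXXXX_
XX______X_
_XXXXXX_X_

_XXXXXX_X_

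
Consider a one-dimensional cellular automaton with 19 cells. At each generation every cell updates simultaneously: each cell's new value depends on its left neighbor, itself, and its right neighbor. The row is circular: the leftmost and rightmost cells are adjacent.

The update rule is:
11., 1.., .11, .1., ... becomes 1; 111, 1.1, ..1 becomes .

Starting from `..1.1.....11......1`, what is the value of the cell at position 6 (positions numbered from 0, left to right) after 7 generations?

1.1.11111.1111111.1
1.1.1...1.1.....1.1
1.1.111.1.11111.1.1
1.1.1.1.1.1...1.1.1
1.1.1.1.1.111.1.1.1
1.1.1.1.1.1.1.1.1.1
1.1.1.1.1.1.1.1.1.1
position 6 holds 1

1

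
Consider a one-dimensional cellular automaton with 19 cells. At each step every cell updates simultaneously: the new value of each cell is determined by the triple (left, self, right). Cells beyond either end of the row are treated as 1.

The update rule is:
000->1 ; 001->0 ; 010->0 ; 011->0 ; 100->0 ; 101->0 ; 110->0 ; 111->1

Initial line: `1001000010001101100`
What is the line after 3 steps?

0000011000100000000
0111000010001111110
0010011000100111100

0010011000100111100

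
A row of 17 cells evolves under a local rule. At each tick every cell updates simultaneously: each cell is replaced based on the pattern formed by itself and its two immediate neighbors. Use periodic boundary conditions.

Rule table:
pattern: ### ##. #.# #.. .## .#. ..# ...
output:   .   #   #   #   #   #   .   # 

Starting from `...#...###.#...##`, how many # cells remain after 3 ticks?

##.###.#.#####.##
.###.#####...###.
.#.###...###.#.##
count of #: 10

10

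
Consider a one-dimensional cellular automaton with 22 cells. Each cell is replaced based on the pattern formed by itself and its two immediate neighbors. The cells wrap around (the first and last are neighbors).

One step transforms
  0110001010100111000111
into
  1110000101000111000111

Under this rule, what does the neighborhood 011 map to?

1

At position 1 the neighborhood is 011; the next row has 1 there.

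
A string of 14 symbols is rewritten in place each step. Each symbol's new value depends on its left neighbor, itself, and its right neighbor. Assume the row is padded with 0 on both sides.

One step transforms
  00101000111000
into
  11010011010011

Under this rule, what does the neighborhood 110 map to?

0

At position 10 the neighborhood is 110; the next row has 0 there.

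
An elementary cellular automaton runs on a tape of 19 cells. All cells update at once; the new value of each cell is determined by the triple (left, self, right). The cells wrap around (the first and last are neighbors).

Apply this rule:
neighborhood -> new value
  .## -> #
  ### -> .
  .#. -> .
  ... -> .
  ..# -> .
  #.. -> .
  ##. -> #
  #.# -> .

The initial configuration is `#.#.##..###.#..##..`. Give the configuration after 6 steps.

....##.........##..

....##..#.#....##..
....##.........##..
....##.........##..  (fixed point — unchanged through step 6)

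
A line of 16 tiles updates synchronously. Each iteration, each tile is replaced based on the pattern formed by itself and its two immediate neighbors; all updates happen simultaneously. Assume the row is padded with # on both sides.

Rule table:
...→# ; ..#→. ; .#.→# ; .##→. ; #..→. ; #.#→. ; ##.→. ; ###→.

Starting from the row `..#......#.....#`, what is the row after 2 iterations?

..#......#......

iteration 1: ..#.####.#.###..
iteration 2: ..#......#......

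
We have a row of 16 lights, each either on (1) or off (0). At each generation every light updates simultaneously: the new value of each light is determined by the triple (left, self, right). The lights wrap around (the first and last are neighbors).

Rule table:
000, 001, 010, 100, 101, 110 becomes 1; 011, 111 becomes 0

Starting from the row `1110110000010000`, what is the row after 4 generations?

1011000000000011

generation 1: 0011011111111111
generation 2: 1101100000000001
generation 3: 0110111111111110
generation 4: 1011000000000011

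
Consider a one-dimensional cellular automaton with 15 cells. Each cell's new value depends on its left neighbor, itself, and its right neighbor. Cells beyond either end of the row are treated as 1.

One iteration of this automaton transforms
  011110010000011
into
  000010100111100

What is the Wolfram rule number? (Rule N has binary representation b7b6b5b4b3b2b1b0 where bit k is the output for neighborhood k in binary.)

67

position 2: 111 → 0  (bit 7 = 0)
position 4: 110 → 1  (bit 6 = 1)
position 0: 101 → 0  (bit 5 = 0)
position 5: 100 → 0  (bit 4 = 0)
position 1: 011 → 0  (bit 3 = 0)
position 7: 010 → 0  (bit 2 = 0)
position 6: 001 → 1  (bit 1 = 1)
position 9: 000 → 1  (bit 0 = 1)
bits b7..b0 = 01000011 = 67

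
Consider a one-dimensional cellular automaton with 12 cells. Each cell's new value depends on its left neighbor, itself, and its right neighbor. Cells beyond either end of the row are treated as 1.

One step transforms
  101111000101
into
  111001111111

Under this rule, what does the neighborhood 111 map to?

0

At position 3 the neighborhood is 111; the next row has 0 there.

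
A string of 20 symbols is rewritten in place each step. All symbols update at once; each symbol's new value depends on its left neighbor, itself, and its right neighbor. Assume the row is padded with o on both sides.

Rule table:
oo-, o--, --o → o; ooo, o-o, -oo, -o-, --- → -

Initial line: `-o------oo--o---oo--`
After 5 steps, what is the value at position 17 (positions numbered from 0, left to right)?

o

--o----o-ooo-o-o-ooo
oo-o--o----o--------
-o--oo-o--o-o------o
--oo-o--oo---o----o-
oo-o--oo-oo-o-o--o--
position 17 holds o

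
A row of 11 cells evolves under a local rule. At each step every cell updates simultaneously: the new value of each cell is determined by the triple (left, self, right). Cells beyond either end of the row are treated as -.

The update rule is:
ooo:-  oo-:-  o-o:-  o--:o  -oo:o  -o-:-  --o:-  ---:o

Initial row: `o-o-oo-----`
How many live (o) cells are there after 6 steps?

8

----o-ooooo
ooo---o----
o--oo--oooo
-o-o-o-o---
--------ooo
ooooooo-o--
count of o: 8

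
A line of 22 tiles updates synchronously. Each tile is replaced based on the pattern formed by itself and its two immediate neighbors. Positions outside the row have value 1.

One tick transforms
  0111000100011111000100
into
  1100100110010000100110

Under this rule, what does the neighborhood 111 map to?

At position 2 the neighborhood is 111; the next row has 0 there.

0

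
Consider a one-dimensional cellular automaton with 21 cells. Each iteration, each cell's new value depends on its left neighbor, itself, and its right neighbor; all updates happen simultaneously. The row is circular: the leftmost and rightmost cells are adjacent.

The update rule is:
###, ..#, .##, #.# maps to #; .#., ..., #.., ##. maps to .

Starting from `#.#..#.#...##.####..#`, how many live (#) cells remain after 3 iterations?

11

.#..#.#...##.####..##
#..#.#...##.####..##.
..#.#...##.####..##.#
count of #: 11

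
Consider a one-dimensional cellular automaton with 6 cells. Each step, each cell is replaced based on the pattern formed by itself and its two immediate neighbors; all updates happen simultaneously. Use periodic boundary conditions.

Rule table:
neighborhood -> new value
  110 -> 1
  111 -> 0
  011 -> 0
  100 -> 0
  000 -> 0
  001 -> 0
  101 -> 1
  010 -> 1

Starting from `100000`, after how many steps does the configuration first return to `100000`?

step 1: 100000

1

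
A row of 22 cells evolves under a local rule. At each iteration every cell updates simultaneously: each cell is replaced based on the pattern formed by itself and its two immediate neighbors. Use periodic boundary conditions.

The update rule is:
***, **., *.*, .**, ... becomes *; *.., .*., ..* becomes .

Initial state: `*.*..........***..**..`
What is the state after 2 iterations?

iteration 1: .*..********.***..**..
iteration 2: ....************..**.*

....************..**.*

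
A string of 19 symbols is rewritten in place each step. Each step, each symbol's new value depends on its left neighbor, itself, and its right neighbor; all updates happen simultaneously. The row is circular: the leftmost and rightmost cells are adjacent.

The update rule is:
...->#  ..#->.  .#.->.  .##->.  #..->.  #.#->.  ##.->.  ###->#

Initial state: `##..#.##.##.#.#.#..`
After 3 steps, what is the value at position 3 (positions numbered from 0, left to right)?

#

...................
###################
###################
position 3 holds #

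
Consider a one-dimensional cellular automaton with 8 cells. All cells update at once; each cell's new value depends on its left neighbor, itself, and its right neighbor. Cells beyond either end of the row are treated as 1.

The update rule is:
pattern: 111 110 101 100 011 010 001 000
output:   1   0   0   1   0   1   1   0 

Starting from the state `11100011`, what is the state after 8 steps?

10001111

11010101
10010100
01110111
00100011
11110101
11100100
11011111
10001111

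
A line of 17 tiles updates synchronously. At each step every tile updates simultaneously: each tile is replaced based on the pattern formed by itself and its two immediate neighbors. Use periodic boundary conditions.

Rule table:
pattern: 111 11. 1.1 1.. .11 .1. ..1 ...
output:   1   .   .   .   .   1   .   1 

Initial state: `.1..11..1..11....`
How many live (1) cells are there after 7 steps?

step 1: .1......1.....111
step 2: .1.1111.1.111..1.
step 3: .1..11..1..1...1.
step 4: .1......1..1.1.1.
step 5: .1.1111.1..1.1.1.
step 6: .1..11..1..1.1.1.
step 7: .1......1..1.1.1.
count of 1: 5

5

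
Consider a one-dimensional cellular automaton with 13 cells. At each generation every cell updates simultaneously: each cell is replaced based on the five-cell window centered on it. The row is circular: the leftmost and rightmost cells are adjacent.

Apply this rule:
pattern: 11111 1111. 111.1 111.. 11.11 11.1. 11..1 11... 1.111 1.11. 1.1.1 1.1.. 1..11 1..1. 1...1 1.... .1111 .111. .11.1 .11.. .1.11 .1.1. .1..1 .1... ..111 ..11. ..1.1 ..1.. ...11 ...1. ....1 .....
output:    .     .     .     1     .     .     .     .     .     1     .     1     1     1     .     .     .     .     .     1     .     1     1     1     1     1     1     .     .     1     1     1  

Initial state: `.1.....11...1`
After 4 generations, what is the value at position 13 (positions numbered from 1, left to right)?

111.11.11..11
....1..11.11.
.111.111..11.
11.....1.111.
position 13 holds .

.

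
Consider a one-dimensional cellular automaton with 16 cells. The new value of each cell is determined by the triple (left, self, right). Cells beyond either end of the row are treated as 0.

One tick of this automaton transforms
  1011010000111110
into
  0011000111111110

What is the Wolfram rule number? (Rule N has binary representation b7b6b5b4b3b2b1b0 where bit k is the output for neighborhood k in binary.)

position 11: 111 → 1  (bit 7 = 1)
position 3: 110 → 1  (bit 6 = 1)
position 1: 101 → 0  (bit 5 = 0)
position 6: 100 → 0  (bit 4 = 0)
position 2: 011 → 1  (bit 3 = 1)
position 0: 010 → 0  (bit 2 = 0)
position 9: 001 → 1  (bit 1 = 1)
position 7: 000 → 1  (bit 0 = 1)
bits b7..b0 = 11001011 = 203

203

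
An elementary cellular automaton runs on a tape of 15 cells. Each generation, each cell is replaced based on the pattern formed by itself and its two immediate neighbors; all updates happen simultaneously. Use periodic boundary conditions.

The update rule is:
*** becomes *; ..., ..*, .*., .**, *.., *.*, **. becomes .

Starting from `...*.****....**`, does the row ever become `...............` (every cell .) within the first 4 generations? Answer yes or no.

yes

......**.......
...............
all cells are . at generation 2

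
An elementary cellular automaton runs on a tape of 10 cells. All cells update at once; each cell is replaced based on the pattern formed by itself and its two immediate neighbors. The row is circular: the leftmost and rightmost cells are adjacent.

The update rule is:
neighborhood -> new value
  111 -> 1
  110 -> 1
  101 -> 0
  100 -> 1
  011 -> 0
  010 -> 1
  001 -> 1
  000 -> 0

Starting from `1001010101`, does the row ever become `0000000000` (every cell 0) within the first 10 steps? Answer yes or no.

no

1111010100
0111010111
0011010011
1101011101
1101001100
0101110111
0100110011
0111011101
0011001101
1101110101
step 10 is 1101110101, still not uniform 0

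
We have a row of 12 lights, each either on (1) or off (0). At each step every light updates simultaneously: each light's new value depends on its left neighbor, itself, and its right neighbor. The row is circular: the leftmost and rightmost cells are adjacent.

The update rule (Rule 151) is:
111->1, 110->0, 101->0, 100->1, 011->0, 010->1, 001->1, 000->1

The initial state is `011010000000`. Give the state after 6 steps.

100011111111
011101111111
001000111110
111111011101
111110001000
011101111111

011101111111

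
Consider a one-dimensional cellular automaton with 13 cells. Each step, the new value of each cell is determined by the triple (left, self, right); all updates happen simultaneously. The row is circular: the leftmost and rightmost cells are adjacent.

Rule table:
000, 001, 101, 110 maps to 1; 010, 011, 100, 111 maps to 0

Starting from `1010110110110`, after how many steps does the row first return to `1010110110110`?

13

0101011011011
1010101101101
1101010110110
0110101011011
1011010101101
1101101010110
0110110101011
1011011010101
1101101101010
0110110110101
1011011011010
0101101101101
1010110110110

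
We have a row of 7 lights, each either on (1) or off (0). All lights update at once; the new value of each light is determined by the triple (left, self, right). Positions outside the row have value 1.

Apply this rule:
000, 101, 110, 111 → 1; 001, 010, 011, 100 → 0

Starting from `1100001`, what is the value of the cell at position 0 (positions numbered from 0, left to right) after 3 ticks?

tick 1: 1101100
tick 2: 1110100
tick 3: 1111000
position 0 holds 1

1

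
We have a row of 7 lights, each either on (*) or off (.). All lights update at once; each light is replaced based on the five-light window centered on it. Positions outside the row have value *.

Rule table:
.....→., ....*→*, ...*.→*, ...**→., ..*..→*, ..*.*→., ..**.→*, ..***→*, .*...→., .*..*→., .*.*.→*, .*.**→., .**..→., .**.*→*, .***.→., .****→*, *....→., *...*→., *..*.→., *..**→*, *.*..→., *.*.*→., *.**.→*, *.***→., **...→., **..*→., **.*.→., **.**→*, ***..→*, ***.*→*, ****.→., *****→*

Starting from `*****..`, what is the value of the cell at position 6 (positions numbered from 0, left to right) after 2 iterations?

.

iteration 1: ***.*.*
iteration 2: *.*....
position 6 holds .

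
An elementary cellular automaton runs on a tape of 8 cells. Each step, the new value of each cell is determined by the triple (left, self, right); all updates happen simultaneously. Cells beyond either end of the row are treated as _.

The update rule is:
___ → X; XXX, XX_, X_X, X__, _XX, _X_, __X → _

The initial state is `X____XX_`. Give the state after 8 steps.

X____XXX

step 1: __XX____
step 2: X____XXX
step 3: __XX____  (repeats step 1; period 2)
step 8: X____XXX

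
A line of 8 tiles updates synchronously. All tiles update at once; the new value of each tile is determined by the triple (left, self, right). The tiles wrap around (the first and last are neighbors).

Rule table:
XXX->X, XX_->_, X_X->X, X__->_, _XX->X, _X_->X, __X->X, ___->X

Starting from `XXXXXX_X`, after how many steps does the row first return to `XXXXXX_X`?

8

step 1: XXXXX_XX
step 2: XXXX_XXX
step 3: XXX_XXXX
step 4: XX_XXXXX
step 5: X_XXXXXX
step 6: _XXXXXXX
step 7: XXXXXXX_
step 8: XXXXXX_X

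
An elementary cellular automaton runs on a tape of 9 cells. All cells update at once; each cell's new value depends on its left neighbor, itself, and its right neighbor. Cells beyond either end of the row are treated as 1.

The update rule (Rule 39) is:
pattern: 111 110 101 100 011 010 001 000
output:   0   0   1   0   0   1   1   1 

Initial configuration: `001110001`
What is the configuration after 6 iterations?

001101111

iteration 1: 010000110
iteration 2: 110111001
iteration 3: 001000010
iteration 4: 011011111
iteration 5: 100100000
iteration 6: 001101111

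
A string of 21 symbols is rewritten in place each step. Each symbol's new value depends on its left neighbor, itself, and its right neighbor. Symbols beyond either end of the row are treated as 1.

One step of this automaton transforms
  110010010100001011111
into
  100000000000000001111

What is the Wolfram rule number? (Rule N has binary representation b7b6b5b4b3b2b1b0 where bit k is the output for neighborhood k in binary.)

position 0: 111 → 1  (bit 7 = 1)
position 1: 110 → 0  (bit 6 = 0)
position 8: 101 → 0  (bit 5 = 0)
position 2: 100 → 0  (bit 4 = 0)
position 16: 011 → 0  (bit 3 = 0)
position 4: 010 → 0  (bit 2 = 0)
position 3: 001 → 0  (bit 1 = 0)
position 11: 000 → 0  (bit 0 = 0)
bits b7..b0 = 10000000 = 128

128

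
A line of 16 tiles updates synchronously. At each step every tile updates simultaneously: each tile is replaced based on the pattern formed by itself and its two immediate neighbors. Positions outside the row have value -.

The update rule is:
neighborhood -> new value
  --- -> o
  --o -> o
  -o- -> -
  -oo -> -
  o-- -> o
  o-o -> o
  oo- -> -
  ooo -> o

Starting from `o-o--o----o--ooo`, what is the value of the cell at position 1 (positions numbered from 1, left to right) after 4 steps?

-o-oo-oooo-oo-o-
o-o--o-oo-o--o-o
-o-oo-o--o-oo-o-
o-o--o-oo-o--o-o
position 1 holds o

o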